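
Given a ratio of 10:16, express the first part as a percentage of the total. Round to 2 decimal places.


Total parts = 10 + 16 = 26
First part fraction = 10/26
Percentage = (10/26) * 100
= 0.384615 * 100
= 38.46%

38.46


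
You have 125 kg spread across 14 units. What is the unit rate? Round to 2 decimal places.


Total kg = 125
Number of units = 14
Unit rate = 125 / 14
= 8.93 kg per unit

8.93


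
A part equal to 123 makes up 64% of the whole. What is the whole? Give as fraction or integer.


Given: 123 is 64% of the whole
Set up: 123 = 64/100 * whole
whole = 123 * 100 / 64
whole = 12300 / 64
whole = 3075/16

3075/16


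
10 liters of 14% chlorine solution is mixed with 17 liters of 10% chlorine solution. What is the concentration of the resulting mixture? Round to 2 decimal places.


Solute in mixture 1 = 14% of 10 L = 10*14/100 = 7/5 L
Solute in mixture 2 = 10% of 17 L = 17*10/100 = 17/10 L
Total solute = 7/5 + 17/10 = 31/10 L
Total volume = 10 + 17 = 27 L
Final concentration = 31/10/27 * 100 = 11.48%

11.48


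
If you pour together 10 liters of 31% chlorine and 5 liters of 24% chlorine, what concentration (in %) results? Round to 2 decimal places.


Solute in mixture 1 = 31% of 10 L = 10*31/100 = 31/10 L
Solute in mixture 2 = 24% of 5 L = 5*24/100 = 6/5 L
Total solute = 31/10 + 6/5 = 43/10 L
Total volume = 10 + 5 = 15 L
Final concentration = 43/10/15 * 100 = 28.67%

28.67


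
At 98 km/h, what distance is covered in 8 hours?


Using distance = speed * time
Speed = 98 km/h
Time = 8 hours
Distance = 98 * 8
= 784 km

784


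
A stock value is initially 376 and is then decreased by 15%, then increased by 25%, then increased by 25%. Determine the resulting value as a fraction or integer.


Start: 376
Step 1: decrease by 15% => multiply by 85/100
  376 * 85/100 = 1598/5
Step 2: increase by 25% => multiply by 125/100
  1598/5 * 125/100 = 799/2
Step 3: increase by 25% => multiply by 125/100
  799/2 * 125/100 = 3995/8
Final value = 3995/8

3995/8


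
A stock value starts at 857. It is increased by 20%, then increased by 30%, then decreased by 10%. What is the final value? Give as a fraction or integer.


Start: 857
Step 1: increase by 20% => multiply by 120/100
  857 * 120/100 = 5142/5
Step 2: increase by 30% => multiply by 130/100
  5142/5 * 130/100 = 33423/25
Step 3: decrease by 10% => multiply by 90/100
  33423/25 * 90/100 = 300807/250
Final value = 300807/250

300807/250


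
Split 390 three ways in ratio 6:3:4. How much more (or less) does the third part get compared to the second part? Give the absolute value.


Total parts = 6 + 3 + 4 = 13
Value per part = 390 / 13 = 30
Shares: 6*30=180, 3*30=90, 4*30=120
Third share = 120, second share = 90
Difference = |120 - 90| = 30

30


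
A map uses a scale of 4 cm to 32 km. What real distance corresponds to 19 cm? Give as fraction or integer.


Map scale: 4 cm = 32 km
Measured distance on map = 19 cm
Set up proportion: 19 * 32 / 4
= 608 / 4
= 152 km

152


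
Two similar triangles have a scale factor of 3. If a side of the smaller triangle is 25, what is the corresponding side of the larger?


Similar triangles have proportional sides
Scale factor = 3
Smaller side = 25
Corresponding larger side = 25 * 3
= 75

75


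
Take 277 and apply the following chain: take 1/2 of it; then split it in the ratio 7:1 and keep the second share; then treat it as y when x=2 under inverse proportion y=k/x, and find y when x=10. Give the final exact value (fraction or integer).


Start with 277.
Step 1: Take 1/2: 277 * 1/2 = 277/2
Step 2: Split 7:1, second share = 277/2 * 1/8 = 277/16
Step 3: Inverse prop: k = (277/16)*2; new y = k/10 = 277/16*2/10 = 277/80
Final result = 277/80

277/80


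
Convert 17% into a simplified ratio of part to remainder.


Part = 17%, Remainder = 83%
Ratio = 17:83
GCD(17, 83) = 1
Simplify: 17:83 = 17:83

17:83


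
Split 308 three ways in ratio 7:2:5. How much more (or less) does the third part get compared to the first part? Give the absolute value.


Total parts = 7 + 2 + 5 = 14
Value per part = 308 / 14 = 22
Shares: 7*22=154, 2*22=44, 5*22=110
Third share = 110, first share = 154
Difference = |110 - 154| = 44

44


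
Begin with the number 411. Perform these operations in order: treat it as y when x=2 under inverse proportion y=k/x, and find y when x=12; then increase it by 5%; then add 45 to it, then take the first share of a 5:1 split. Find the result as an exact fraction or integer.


Start with 411.
Step 1: Inverse prop: k = (411)*2; new y = k/12 = 411*2/12 = 137/2
Step 2: Increase by 5%: 137/2 * 105/100 = 2877/40
Step 3: Add 45: 2877/40+45=4677/40; split 5:1 first = 4677/40*5/6 = 1559/16
Final result = 1559/16

1559/16


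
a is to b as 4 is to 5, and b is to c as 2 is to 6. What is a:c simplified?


Given a:b = 4:5 and b:c = 2:6
Make b consistent. Multiply first ratio by 2: a:b = 8:10
Multiply second ratio by 5: b:c = 10:30
Now b = 10 in both, so a:b:c = 8:10:30
Therefore a:c = 8:30
Simplify by GCD: a:c = 4:15

4:15


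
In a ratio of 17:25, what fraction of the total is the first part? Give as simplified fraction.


Total parts = 17 + 25 = 42
First part fraction = 17/42
Simplify: 17/42 = 17/42

17/42


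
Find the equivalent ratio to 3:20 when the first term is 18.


Original ratio: 3:20
First term target: 18
Scale factor = 18 / 3 = 6
Multiply second term: 20 * 6 = 120
Equivalent ratio = 18:120

18:120


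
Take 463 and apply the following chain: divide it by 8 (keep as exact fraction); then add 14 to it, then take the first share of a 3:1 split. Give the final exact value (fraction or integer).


Start with 463.
Step 1: Divide by 8: 463 / 8 = 463/8
Step 2: Add 14: 463/8+14=575/8; split 3:1 first = 575/8*3/4 = 1725/32
Final result = 1725/32

1725/32


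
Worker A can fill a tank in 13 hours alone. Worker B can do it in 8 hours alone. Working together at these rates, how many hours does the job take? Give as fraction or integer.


Rate of A = 1/13 job per hour
Rate of B = 1/8 job per hour
Combined rate = 1/13 + 1/8
Find common denominator: (8 + 13)/(13*8) = 21/104
Combined rate = 21/104 job per hour
Time together = 1 / (21/104) = 104/21 hours

104/21


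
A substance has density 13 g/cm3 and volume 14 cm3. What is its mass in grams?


Using mass = density * volume
Density = 13 g/cm3
Volume = 14 cm3
Mass = 13 * 14
= 182 g

182


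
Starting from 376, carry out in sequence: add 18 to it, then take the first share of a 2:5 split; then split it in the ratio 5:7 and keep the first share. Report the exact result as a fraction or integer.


Start with 376.
Step 1: Add 18: 376+18=394; split 2:5 first = 394*2/7 = 788/7
Step 2: Split 5:7, first share = 788/7 * 5/12 = 985/21
Final result = 985/21

985/21


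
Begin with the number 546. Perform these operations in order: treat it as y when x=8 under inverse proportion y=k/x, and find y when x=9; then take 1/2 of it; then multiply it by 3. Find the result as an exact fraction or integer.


Start with 546.
Step 1: Inverse prop: k = (546)*8; new y = k/9 = 546*8/9 = 1456/3
Step 2: Take 1/2: 1456/3 * 1/2 = 728/3
Step 3: Multiply by 3: 728/3 * 3 = 728
Final result = 728

728


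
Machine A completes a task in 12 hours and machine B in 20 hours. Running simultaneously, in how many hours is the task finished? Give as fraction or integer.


Rate of A = 1/12 job per hour
Rate of B = 1/20 job per hour
Combined rate = 1/12 + 1/20
Find common denominator: (20 + 12)/(12*20) = 32/240
Combined rate = 2/15 job per hour
Time together = 1 / (2/15) = 15/2 hours

15/2


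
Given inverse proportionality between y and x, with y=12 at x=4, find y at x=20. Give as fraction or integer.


Inverse proportion: y = k/x
Find k: k = 4 * 12 = 48
Compute y at x=20: y = 48/20
y = 12/5

12/5


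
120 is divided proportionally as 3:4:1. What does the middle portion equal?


Ratio = 3:4:1
Total parts = 3 + 4 + 1 = 8
Value per part = 120 / 8 = 15
First share = 3 * 15 = 45
Middle share = 4 * 15 = 60
Third share = 1 * 15 = 15

60


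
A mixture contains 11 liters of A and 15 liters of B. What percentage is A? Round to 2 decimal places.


Volume of A = 11 L
Volume of B = 15 L
Total volume = 11 + 15 = 26 L
Percentage of A = (11/26) * 100
= 42.31%

42.31


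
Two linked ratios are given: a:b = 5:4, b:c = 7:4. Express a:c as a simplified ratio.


Given a:b = 5:4 and b:c = 7:4
Make b consistent. Multiply first ratio by 7: a:b = 35:28
Multiply second ratio by 4: b:c = 28:16
Now b = 28 in both, so a:b:c = 35:28:16
Therefore a:c = 35:16
Simplify by GCD: a:c = 35:16

35:16


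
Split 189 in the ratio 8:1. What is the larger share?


Total parts = 8 + 1 = 9
Value per part = 189 / 9 = 21
First share = 8 * 21 = 168
Second share = 1 * 21 = 21
Larger share = 168

168


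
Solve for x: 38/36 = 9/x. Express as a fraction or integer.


Setting up: 38/36 = 9/x
Cross multiply: 38 * x = 36 * 9
38x = 324
x = 324/38
x = 162/19

162/19


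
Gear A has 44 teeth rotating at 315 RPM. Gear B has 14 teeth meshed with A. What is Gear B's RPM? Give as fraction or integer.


Gear ratio: teeth_A * RPM_A = teeth_B * RPM_B
44 * 315 = 14 * RPM_B
13860 = 14 * RPM_B
RPM_B = 13860 / 14
RPM_B = 990

990


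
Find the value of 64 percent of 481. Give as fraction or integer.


Compute 64% of 481
Convert percentage: 64% = 64/100
Multiply: 481 * 64/100
= 30784/100
= 7696/25

7696/25


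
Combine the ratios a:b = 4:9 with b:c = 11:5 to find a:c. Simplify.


Given a:b = 4:9 and b:c = 11:5
Make b consistent. Multiply first ratio by 11: a:b = 44:99
Multiply second ratio by 9: b:c = 99:45
Now b = 99 in both, so a:b:c = 44:99:45
Therefore a:c = 44:45
Simplify by GCD: a:c = 44:45

44:45


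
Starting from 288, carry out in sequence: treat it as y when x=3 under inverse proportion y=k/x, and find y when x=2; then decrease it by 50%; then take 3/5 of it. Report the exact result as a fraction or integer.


Start with 288.
Step 1: Inverse prop: k = (288)*3; new y = k/2 = 288*3/2 = 432
Step 2: Decrease by 50%: 432 * 50/100 = 216
Step 3: Take 3/5: 216 * 3/5 = 648/5
Final result = 648/5

648/5


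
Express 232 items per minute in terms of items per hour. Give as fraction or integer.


Converting from per minute to per hour
Rate = 232 items per minute
Multiply by 60: 232 * 60
= 13920 items per hour

13920


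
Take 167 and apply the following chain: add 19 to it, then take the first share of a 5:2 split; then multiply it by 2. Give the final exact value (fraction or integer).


Start with 167.
Step 1: Add 19: 167+19=186; split 5:2 first = 186*5/7 = 930/7
Step 2: Multiply by 2: 930/7 * 2 = 1860/7
Final result = 1860/7

1860/7


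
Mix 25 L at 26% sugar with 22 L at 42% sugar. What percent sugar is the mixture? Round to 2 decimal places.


Solute in mixture 1 = 26% of 25 L = 25*26/100 = 13/2 L
Solute in mixture 2 = 42% of 22 L = 22*42/100 = 231/25 L
Total solute = 13/2 + 231/25 = 787/50 L
Total volume = 25 + 22 = 47 L
Final concentration = 787/50/47 * 100 = 33.49%

33.49


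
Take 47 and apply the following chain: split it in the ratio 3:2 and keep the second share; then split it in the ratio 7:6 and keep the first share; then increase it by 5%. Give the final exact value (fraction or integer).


Start with 47.
Step 1: Split 3:2, second share = 47 * 2/5 = 94/5
Step 2: Split 7:6, first share = 94/5 * 7/13 = 658/65
Step 3: Increase by 5%: 658/65 * 105/100 = 6909/650
Final result = 6909/650

6909/650


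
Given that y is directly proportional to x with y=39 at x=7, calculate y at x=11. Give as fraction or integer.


Direct proportion: y = kx
Find k: k = 39/7 = 39/7
Compute y at x=11: y = 39/7 * 11
y = 429/7

429/7


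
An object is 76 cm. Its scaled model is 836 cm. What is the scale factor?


Original length = 76 cm
Scaled length = 836 cm
Scale factor = 836 / 76
= 11

11


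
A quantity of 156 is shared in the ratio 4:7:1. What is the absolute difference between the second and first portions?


Total parts = 4 + 7 + 1 = 12
Value per part = 156 / 12 = 13
Shares: 4*13=52, 7*13=91, 1*13=13
Second share = 91, first share = 52
Difference = |91 - 52| = 39

39


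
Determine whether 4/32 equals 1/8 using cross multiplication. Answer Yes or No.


Cross multiply to check 4/32 = 1/8
Left cross product: 4 * 8 = 32
Right cross product: 32 * 1 = 32
32 = 32
Equal, so proportions match => Yes

Yes


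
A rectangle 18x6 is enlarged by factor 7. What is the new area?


Original dimensions: 18 x 6
Enlargement factor = 7
New width = 18 * 7 = 126
New height = 6 * 7 = 42
New area = 126 * 42 = 5292

5292


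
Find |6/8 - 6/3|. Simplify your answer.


Simplify: 6/8 = 3/4 and 6/3 = 2
Find common denominator: LCD = 4
Convert: 3/4 and 8/4
Difference = |3 - 8|/4 = 5/4
Simplified = 5/4

5/4


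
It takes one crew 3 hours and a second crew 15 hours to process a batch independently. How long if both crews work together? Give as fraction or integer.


Rate of A = 1/3 job per hour
Rate of B = 1/15 job per hour
Combined rate = 1/3 + 1/15
Find common denominator: (15 + 3)/(3*15) = 18/45
Combined rate = 2/5 job per hour
Time together = 1 / (2/5) = 5/2 hours

5/2


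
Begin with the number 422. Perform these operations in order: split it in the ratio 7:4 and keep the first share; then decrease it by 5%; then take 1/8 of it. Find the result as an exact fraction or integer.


Start with 422.
Step 1: Split 7:4, first share = 422 * 7/11 = 2954/11
Step 2: Decrease by 5%: 2954/11 * 95/100 = 28063/110
Step 3: Take 1/8: 28063/110 * 1/8 = 28063/880
Final result = 28063/880

28063/880


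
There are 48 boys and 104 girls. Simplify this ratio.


Find GCD(48, 104)
GCD = 8
Divide both by 8: 48/8 = 6, 104/8 = 13
Simplified ratio = 6:13

6:13


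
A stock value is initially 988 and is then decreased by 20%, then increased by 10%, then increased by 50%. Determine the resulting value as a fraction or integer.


Start: 988
Step 1: decrease by 20% => multiply by 80/100
  988 * 80/100 = 3952/5
Step 2: increase by 10% => multiply by 110/100
  3952/5 * 110/100 = 21736/25
Step 3: increase by 50% => multiply by 150/100
  21736/25 * 150/100 = 32604/25
Final value = 32604/25

32604/25


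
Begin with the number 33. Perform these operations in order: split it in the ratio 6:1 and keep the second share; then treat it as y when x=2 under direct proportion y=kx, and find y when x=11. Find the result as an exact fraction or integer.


Start with 33.
Step 1: Split 6:1, second share = 33 * 1/7 = 33/7
Step 2: Direct prop: k = (33/7)/2; new y = k*11 = 33/7*11/2 = 363/14
Final result = 363/14

363/14


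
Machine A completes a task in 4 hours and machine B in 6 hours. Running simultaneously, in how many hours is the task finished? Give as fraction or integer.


Rate of A = 1/4 job per hour
Rate of B = 1/6 job per hour
Combined rate = 1/4 + 1/6
Find common denominator: (6 + 4)/(4*6) = 10/24
Combined rate = 5/12 job per hour
Time together = 1 / (5/12) = 12/5 hours

12/5


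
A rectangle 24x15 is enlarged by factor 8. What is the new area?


Original dimensions: 24 x 15
Enlargement factor = 8
New width = 24 * 8 = 192
New height = 15 * 8 = 120
New area = 192 * 120 = 23040

23040


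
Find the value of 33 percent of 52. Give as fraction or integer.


Compute 33% of 52
Convert percentage: 33% = 33/100
Multiply: 52 * 33/100
= 1716/100
= 429/25

429/25


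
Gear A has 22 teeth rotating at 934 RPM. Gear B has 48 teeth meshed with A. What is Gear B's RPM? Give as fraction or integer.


Gear ratio: teeth_A * RPM_A = teeth_B * RPM_B
22 * 934 = 48 * RPM_B
20548 = 48 * RPM_B
RPM_B = 20548 / 48
RPM_B = 5137/12

5137/12


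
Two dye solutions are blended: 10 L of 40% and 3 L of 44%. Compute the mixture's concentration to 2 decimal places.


Solute in mixture 1 = 40% of 10 L = 10*40/100 = 4 L
Solute in mixture 2 = 44% of 3 L = 3*44/100 = 33/25 L
Total solute = 4 + 33/25 = 133/25 L
Total volume = 10 + 3 = 13 L
Final concentration = 133/25/13 * 100 = 40.92%

40.92


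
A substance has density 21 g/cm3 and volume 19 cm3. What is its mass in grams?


Using mass = density * volume
Density = 21 g/cm3
Volume = 19 cm3
Mass = 21 * 19
= 399 g

399


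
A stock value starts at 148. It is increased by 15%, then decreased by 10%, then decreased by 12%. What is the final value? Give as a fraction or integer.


Start: 148
Step 1: increase by 15% => multiply by 115/100
  148 * 115/100 = 851/5
Step 2: decrease by 10% => multiply by 90/100
  851/5 * 90/100 = 7659/50
Step 3: decrease by 12% => multiply by 88/100
  7659/50 * 88/100 = 84249/625
Final value = 84249/625

84249/625


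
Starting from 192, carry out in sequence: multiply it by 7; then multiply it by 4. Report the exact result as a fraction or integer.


Start with 192.
Step 1: Multiply by 7: 192 * 7 = 1344
Step 2: Multiply by 4: 1344 * 4 = 5376
Final result = 5376

5376


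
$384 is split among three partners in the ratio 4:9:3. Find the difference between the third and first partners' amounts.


Total parts = 4 + 9 + 3 = 16
Value per part = 384 / 16 = 24
Shares: 4*24=96, 9*24=216, 3*24=72
Third share = 72, first share = 96
Difference = |72 - 96| = 24

24


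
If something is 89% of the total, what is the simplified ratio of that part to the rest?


Part = 89%, Remainder = 11%
Ratio = 89:11
GCD(89, 11) = 1
Simplify: 89:11 = 89:11

89:11


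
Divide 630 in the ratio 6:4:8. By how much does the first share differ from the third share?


Total parts = 6 + 4 + 8 = 18
Value per part = 630 / 18 = 35
Shares: 6*35=210, 4*35=140, 8*35=280
First share = 210, third share = 280
Difference = |210 - 280| = 70

70


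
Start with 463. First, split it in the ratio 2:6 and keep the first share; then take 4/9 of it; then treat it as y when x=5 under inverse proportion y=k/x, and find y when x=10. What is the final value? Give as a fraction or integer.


Start with 463.
Step 1: Split 2:6, first share = 463 * 2/8 = 463/4
Step 2: Take 4/9: 463/4 * 4/9 = 463/9
Step 3: Inverse prop: k = (463/9)*5; new y = k/10 = 463/9*5/10 = 463/18
Final result = 463/18

463/18


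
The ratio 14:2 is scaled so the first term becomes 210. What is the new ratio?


Original ratio: 14:2
First term target: 210
Scale factor = 210 / 14 = 15
Multiply second term: 2 * 15 = 30
Equivalent ratio = 210:30

210:30


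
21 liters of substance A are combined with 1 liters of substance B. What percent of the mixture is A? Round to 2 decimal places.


Volume of A = 21 L
Volume of B = 1 L
Total volume = 21 + 1 = 22 L
Percentage of A = (21/22) * 100
= 95.45%

95.45


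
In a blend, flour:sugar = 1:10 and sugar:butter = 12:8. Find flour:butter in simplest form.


Given a:b = 1:10 and b:c = 12:8
Make b consistent. Multiply first ratio by 12: a:b = 12:120
Multiply second ratio by 10: b:c = 120:80
Now b = 120 in both, so a:b:c = 12:120:80
Therefore a:c = 12:80
Simplify by GCD: a:c = 3:20

3:20


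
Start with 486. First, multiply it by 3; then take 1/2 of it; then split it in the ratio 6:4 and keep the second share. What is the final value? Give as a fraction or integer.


Start with 486.
Step 1: Multiply by 3: 486 * 3 = 1458
Step 2: Take 1/2: 1458 * 1/2 = 729
Step 3: Split 6:4, second share = 729 * 4/10 = 1458/5
Final result = 1458/5

1458/5


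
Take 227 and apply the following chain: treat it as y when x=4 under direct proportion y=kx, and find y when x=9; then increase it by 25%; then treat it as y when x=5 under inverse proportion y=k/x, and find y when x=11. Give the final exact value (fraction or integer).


Start with 227.
Step 1: Direct prop: k = (227)/4; new y = k*9 = 227*9/4 = 2043/4
Step 2: Increase by 25%: 2043/4 * 125/100 = 10215/16
Step 3: Inverse prop: k = (10215/16)*5; new y = k/11 = 10215/16*5/11 = 51075/176
Final result = 51075/176

51075/176


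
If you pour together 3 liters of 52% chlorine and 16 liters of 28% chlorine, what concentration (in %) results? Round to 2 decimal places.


Solute in mixture 1 = 52% of 3 L = 3*52/100 = 39/25 L
Solute in mixture 2 = 28% of 16 L = 16*28/100 = 112/25 L
Total solute = 39/25 + 112/25 = 151/25 L
Total volume = 3 + 16 = 19 L
Final concentration = 151/25/19 * 100 = 31.79%

31.79


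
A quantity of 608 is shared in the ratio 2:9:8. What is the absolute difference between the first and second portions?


Total parts = 2 + 9 + 8 = 19
Value per part = 608 / 19 = 32
Shares: 2*32=64, 9*32=288, 8*32=256
First share = 64, second share = 288
Difference = |64 - 288| = 224

224


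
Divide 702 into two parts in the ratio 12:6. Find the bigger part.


Total parts = 12 + 6 = 18
Value per part = 702 / 18 = 39
First share = 12 * 39 = 468
Second share = 6 * 39 = 234
Larger share = 468

468


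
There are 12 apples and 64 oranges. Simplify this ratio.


Find GCD(12, 64)
GCD = 4
Divide both by 4: 12/4 = 3, 64/4 = 16
Simplified ratio = 3:16

3:16


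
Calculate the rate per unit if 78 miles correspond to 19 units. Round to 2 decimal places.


Total miles = 78
Number of units = 19
Unit rate = 78 / 19
= 4.11 miles per unit

4.11


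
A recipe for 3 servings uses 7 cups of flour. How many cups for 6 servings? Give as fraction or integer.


Original: 7 cups for 3 servings
Target servings = 6
Scaling factor = 6/3
New amount = 7 * 6/3
= 42/3
= 14 cups

14


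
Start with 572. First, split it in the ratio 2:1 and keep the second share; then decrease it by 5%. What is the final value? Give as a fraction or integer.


Start with 572.
Step 1: Split 2:1, second share = 572 * 1/3 = 572/3
Step 2: Decrease by 5%: 572/3 * 95/100 = 2717/15
Final result = 2717/15

2717/15


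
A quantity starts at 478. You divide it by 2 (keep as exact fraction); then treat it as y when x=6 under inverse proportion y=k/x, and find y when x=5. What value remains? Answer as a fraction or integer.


Start with 478.
Step 1: Divide by 2: 478 / 2 = 239
Step 2: Inverse prop: k = (239)*6; new y = k/5 = 239*6/5 = 1434/5
Final result = 1434/5

1434/5


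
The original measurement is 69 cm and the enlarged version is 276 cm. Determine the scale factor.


Original length = 69 cm
Scaled length = 276 cm
Scale factor = 276 / 69
= 4

4


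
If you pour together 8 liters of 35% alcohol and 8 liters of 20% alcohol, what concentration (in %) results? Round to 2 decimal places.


Solute in mixture 1 = 35% of 8 L = 8*35/100 = 14/5 L
Solute in mixture 2 = 20% of 8 L = 8*20/100 = 8/5 L
Total solute = 14/5 + 8/5 = 22/5 L
Total volume = 8 + 8 = 16 L
Final concentration = 22/5/16 * 100 = 27.50%

27.50


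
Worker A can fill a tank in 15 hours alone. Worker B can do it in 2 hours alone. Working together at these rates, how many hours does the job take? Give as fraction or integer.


Rate of A = 1/15 job per hour
Rate of B = 1/2 job per hour
Combined rate = 1/15 + 1/2
Find common denominator: (2 + 15)/(15*2) = 17/30
Combined rate = 17/30 job per hour
Time together = 1 / (17/30) = 30/17 hours

30/17


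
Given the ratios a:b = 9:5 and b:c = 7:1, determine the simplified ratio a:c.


Given a:b = 9:5 and b:c = 7:1
Make b consistent. Multiply first ratio by 7: a:b = 63:35
Multiply second ratio by 5: b:c = 35:5
Now b = 35 in both, so a:b:c = 63:35:5
Therefore a:c = 63:5
Simplify by GCD: a:c = 63:5

63:5


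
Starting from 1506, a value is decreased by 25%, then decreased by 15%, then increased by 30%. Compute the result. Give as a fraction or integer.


Start: 1506
Step 1: decrease by 25% => multiply by 75/100
  1506 * 75/100 = 2259/2
Step 2: decrease by 15% => multiply by 85/100
  2259/2 * 85/100 = 38403/40
Step 3: increase by 30% => multiply by 130/100
  38403/40 * 130/100 = 499239/400
Final value = 499239/400

499239/400


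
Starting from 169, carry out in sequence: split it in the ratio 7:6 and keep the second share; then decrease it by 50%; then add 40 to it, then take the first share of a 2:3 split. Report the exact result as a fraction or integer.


Start with 169.
Step 1: Split 7:6, second share = 169 * 6/13 = 78
Step 2: Decrease by 50%: 78 * 50/100 = 39
Step 3: Add 40: 39+40=79; split 2:3 first = 79*2/5 = 158/5
Final result = 158/5

158/5


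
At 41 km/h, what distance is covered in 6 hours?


Using distance = speed * time
Speed = 41 km/h
Time = 6 hours
Distance = 41 * 6
= 246 km

246


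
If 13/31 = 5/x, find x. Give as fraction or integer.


Setting up: 13/31 = 5/x
Cross multiply: 13 * x = 31 * 5
13x = 155
x = 155/13
x = 155/13

155/13


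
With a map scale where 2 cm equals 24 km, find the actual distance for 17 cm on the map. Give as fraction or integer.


Map scale: 2 cm = 24 km
Measured distance on map = 17 cm
Set up proportion: 17 * 24 / 2
= 408 / 2
= 204 km

204


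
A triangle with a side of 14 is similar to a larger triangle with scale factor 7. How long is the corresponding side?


Similar triangles have proportional sides
Scale factor = 7
Smaller side = 14
Corresponding larger side = 14 * 7
= 98

98


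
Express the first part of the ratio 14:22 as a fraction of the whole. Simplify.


Total parts = 14 + 22 = 36
First part fraction = 14/36
Simplify: 14/36 = 7/18

7/18


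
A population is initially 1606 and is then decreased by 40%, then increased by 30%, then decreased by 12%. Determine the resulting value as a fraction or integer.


Start: 1606
Step 1: decrease by 40% => multiply by 60/100
  1606 * 60/100 = 4818/5
Step 2: increase by 30% => multiply by 130/100
  4818/5 * 130/100 = 31317/25
Step 3: decrease by 12% => multiply by 88/100
  31317/25 * 88/100 = 688974/625
Final value = 688974/625

688974/625


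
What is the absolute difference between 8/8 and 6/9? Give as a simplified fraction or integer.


Simplify: 8/8 = 1 and 6/9 = 2/3
Find common denominator: LCD = 3
Convert: 3/3 and 2/3
Difference = |3 - 2|/3 = 1/3
Simplified = 1/3

1/3


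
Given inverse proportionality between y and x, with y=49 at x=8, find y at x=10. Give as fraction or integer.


Inverse proportion: y = k/x
Find k: k = 8 * 49 = 392
Compute y at x=10: y = 392/10
y = 196/5

196/5


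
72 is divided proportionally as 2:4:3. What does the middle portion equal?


Ratio = 2:4:3
Total parts = 2 + 4 + 3 = 9
Value per part = 72 / 9 = 8
First share = 2 * 8 = 16
Middle share = 4 * 8 = 32
Third share = 3 * 8 = 24

32


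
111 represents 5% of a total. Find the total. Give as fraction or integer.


Given: 111 is 5% of the whole
Set up: 111 = 5/100 * whole
whole = 111 * 100 / 5
whole = 11100 / 5
whole = 2220

2220


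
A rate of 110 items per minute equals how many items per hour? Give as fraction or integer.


Converting from per minute to per hour
Rate = 110 items per minute
Multiply by 60: 110 * 60
= 6600 items per hour

6600


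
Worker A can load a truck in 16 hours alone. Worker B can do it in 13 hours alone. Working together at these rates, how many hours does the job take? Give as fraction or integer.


Rate of A = 1/16 job per hour
Rate of B = 1/13 job per hour
Combined rate = 1/16 + 1/13
Find common denominator: (13 + 16)/(16*13) = 29/208
Combined rate = 29/208 job per hour
Time together = 1 / (29/208) = 208/29 hours

208/29


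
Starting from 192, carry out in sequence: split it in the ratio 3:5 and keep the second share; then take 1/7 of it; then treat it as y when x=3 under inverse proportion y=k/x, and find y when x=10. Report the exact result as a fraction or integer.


Start with 192.
Step 1: Split 3:5, second share = 192 * 5/8 = 120
Step 2: Take 1/7: 120 * 1/7 = 120/7
Step 3: Inverse prop: k = (120/7)*3; new y = k/10 = 120/7*3/10 = 36/7
Final result = 36/7

36/7


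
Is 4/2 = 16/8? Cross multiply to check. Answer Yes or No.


Cross multiply to check 4/2 = 16/8
Left cross product: 4 * 8 = 32
Right cross product: 2 * 16 = 32
32 = 32
Equal, so proportions match => Yes

Yes


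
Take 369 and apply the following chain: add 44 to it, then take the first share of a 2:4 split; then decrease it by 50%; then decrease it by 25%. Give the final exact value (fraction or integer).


Start with 369.
Step 1: Add 44: 369+44=413; split 2:4 first = 413*2/6 = 413/3
Step 2: Decrease by 50%: 413/3 * 50/100 = 413/6
Step 3: Decrease by 25%: 413/6 * 75/100 = 413/8
Final result = 413/8

413/8


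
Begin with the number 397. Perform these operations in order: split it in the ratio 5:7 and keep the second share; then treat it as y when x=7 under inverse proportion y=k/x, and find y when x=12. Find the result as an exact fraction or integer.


Start with 397.
Step 1: Split 5:7, second share = 397 * 7/12 = 2779/12
Step 2: Inverse prop: k = (2779/12)*7; new y = k/12 = 2779/12*7/12 = 19453/144
Final result = 19453/144

19453/144


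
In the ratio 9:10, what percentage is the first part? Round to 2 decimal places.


Total parts = 9 + 10 = 19
First part fraction = 9/19
Percentage = (9/19) * 100
= 0.473684 * 100
= 47.37%

47.37


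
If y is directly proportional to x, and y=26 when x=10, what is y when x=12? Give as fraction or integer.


Direct proportion: y = kx
Find k: k = 26/10 = 13/5
Compute y at x=12: y = 13/5 * 12
y = 156/5

156/5


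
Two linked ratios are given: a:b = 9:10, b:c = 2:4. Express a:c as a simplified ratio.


Given a:b = 9:10 and b:c = 2:4
Make b consistent. Multiply first ratio by 2: a:b = 18:20
Multiply second ratio by 10: b:c = 20:40
Now b = 20 in both, so a:b:c = 18:20:40
Therefore a:c = 18:40
Simplify by GCD: a:c = 9:20

9:20


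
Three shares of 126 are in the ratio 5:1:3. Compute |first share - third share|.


Total parts = 5 + 1 + 3 = 9
Value per part = 126 / 9 = 14
Shares: 5*14=70, 1*14=14, 3*14=42
First share = 70, third share = 42
Difference = |70 - 42| = 28

28


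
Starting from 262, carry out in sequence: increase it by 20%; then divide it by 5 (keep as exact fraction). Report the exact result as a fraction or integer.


Start with 262.
Step 1: Increase by 20%: 262 * 120/100 = 1572/5
Step 2: Divide by 5: 1572/5 / 5 = 1572/25
Final result = 1572/25

1572/25


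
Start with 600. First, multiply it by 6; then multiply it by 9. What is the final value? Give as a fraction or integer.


Start with 600.
Step 1: Multiply by 6: 600 * 6 = 3600
Step 2: Multiply by 9: 3600 * 9 = 32400
Final result = 32400

32400


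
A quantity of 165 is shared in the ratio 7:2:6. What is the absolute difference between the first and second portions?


Total parts = 7 + 2 + 6 = 15
Value per part = 165 / 15 = 11
Shares: 7*11=77, 2*11=22, 6*11=66
First share = 77, second share = 22
Difference = |77 - 22| = 55

55


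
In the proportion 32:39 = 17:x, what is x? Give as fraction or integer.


Setting up: 32/39 = 17/x
Cross multiply: 32 * x = 39 * 17
32x = 663
x = 663/32
x = 663/32

663/32


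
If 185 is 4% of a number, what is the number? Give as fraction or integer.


Given: 185 is 4% of the whole
Set up: 185 = 4/100 * whole
whole = 185 * 100 / 4
whole = 18500 / 4
whole = 4625

4625


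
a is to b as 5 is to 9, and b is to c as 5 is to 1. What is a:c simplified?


Given a:b = 5:9 and b:c = 5:1
Make b consistent. Multiply first ratio by 5: a:b = 25:45
Multiply second ratio by 9: b:c = 45:9
Now b = 45 in both, so a:b:c = 25:45:9
Therefore a:c = 25:9
Simplify by GCD: a:c = 25:9

25:9


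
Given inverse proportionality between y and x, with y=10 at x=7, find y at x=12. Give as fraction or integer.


Inverse proportion: y = k/x
Find k: k = 7 * 10 = 70
Compute y at x=12: y = 70/12
y = 35/6

35/6


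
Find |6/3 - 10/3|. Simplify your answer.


Simplify: 6/3 = 2 and 10/3 = 10/3
Find common denominator: LCD = 3
Convert: 6/3 and 10/3
Difference = |6 - 10|/3 = 4/3
Simplified = 4/3

4/3


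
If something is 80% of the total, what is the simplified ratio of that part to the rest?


Part = 80%, Remainder = 20%
Ratio = 80:20
GCD(80, 20) = 20
Simplify: 4:1 = 4:1

4:1


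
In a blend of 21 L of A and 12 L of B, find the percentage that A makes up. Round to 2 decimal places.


Volume of A = 21 L
Volume of B = 12 L
Total volume = 21 + 12 = 33 L
Percentage of A = (21/33) * 100
= 63.64%

63.64


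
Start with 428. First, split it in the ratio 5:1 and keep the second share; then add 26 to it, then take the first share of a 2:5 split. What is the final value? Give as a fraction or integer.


Start with 428.
Step 1: Split 5:1, second share = 428 * 1/6 = 214/3
Step 2: Add 26: 214/3+26=292/3; split 2:5 first = 292/3*2/7 = 584/21
Final result = 584/21

584/21


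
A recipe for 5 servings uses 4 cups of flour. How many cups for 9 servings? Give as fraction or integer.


Original: 4 cups for 5 servings
Target servings = 9
Scaling factor = 9/5
New amount = 4 * 9/5
= 36/5
= 36/5 cups

36/5


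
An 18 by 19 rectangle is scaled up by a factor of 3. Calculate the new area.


Original dimensions: 18 x 19
Enlargement factor = 3
New width = 18 * 3 = 54
New height = 19 * 3 = 57
New area = 54 * 57 = 3078

3078


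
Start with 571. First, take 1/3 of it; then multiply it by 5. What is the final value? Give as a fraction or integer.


Start with 571.
Step 1: Take 1/3: 571 * 1/3 = 571/3
Step 2: Multiply by 5: 571/3 * 5 = 2855/3
Final result = 2855/3

2855/3


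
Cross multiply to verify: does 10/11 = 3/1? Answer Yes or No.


Cross multiply to check 10/11 = 3/1
Left cross product: 10 * 1 = 10
Right cross product: 11 * 3 = 33
10 != 33
Not equal, so proportions differ => No

No


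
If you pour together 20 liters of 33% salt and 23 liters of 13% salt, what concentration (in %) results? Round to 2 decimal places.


Solute in mixture 1 = 33% of 20 L = 20*33/100 = 33/5 L
Solute in mixture 2 = 13% of 23 L = 23*13/100 = 299/100 L
Total solute = 33/5 + 299/100 = 959/100 L
Total volume = 20 + 23 = 43 L
Final concentration = 959/100/43 * 100 = 22.30%

22.30


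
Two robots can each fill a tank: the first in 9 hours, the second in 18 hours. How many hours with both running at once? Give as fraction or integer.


Rate of A = 1/9 job per hour
Rate of B = 1/18 job per hour
Combined rate = 1/9 + 1/18
Find common denominator: (18 + 9)/(9*18) = 27/162
Combined rate = 1/6 job per hour
Time together = 1 / (1/6) = 6 hours

6


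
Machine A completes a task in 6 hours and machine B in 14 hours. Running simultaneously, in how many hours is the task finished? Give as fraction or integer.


Rate of A = 1/6 job per hour
Rate of B = 1/14 job per hour
Combined rate = 1/6 + 1/14
Find common denominator: (14 + 6)/(6*14) = 20/84
Combined rate = 5/21 job per hour
Time together = 1 / (5/21) = 21/5 hours

21/5


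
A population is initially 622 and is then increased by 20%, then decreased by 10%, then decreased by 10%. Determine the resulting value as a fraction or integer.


Start: 622
Step 1: increase by 20% => multiply by 120/100
  622 * 120/100 = 3732/5
Step 2: decrease by 10% => multiply by 90/100
  3732/5 * 90/100 = 16794/25
Step 3: decrease by 10% => multiply by 90/100
  16794/25 * 90/100 = 75573/125
Final value = 75573/125

75573/125


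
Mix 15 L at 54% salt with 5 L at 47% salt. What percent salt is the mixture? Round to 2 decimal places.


Solute in mixture 1 = 54% of 15 L = 15*54/100 = 81/10 L
Solute in mixture 2 = 47% of 5 L = 5*47/100 = 47/20 L
Total solute = 81/10 + 47/20 = 209/20 L
Total volume = 15 + 5 = 20 L
Final concentration = 209/20/20 * 100 = 52.25%

52.25


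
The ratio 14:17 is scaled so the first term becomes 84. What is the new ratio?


Original ratio: 14:17
First term target: 84
Scale factor = 84 / 14 = 6
Multiply second term: 17 * 6 = 102
Equivalent ratio = 84:102

84:102


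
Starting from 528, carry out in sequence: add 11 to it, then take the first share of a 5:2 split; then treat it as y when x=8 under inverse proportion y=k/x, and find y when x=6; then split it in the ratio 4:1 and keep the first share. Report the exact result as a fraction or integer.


Start with 528.
Step 1: Add 11: 528+11=539; split 5:2 first = 539*5/7 = 385
Step 2: Inverse prop: k = (385)*8; new y = k/6 = 385*8/6 = 1540/3
Step 3: Split 4:1, first share = 1540/3 * 4/5 = 1232/3
Final result = 1232/3

1232/3


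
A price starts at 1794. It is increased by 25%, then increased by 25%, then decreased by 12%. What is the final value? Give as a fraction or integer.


Start: 1794
Step 1: increase by 25% => multiply by 125/100
  1794 * 125/100 = 4485/2
Step 2: increase by 25% => multiply by 125/100
  4485/2 * 125/100 = 22425/8
Step 3: decrease by 12% => multiply by 88/100
  22425/8 * 88/100 = 9867/4
Final value = 9867/4

9867/4


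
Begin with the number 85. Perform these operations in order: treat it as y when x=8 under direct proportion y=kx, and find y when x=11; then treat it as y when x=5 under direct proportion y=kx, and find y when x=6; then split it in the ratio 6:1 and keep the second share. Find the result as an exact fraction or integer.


Start with 85.
Step 1: Direct prop: k = (85)/8; new y = k*11 = 85*11/8 = 935/8
Step 2: Direct prop: k = (935/8)/5; new y = k*6 = 935/8*6/5 = 561/4
Step 3: Split 6:1, second share = 561/4 * 1/7 = 561/28
Final result = 561/28

561/28


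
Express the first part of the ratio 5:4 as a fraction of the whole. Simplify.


Total parts = 5 + 4 = 9
First part fraction = 5/9
Simplify: 5/9 = 5/9

5/9


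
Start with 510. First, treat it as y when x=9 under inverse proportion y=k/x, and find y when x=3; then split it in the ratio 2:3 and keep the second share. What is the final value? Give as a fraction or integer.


Start with 510.
Step 1: Inverse prop: k = (510)*9; new y = k/3 = 510*9/3 = 1530
Step 2: Split 2:3, second share = 1530 * 3/5 = 918
Final result = 918

918


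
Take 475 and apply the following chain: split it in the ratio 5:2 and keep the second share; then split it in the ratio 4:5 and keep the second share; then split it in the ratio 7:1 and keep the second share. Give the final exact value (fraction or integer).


Start with 475.
Step 1: Split 5:2, second share = 475 * 2/7 = 950/7
Step 2: Split 4:5, second share = 950/7 * 5/9 = 4750/63
Step 3: Split 7:1, second share = 4750/63 * 1/8 = 2375/252
Final result = 2375/252

2375/252


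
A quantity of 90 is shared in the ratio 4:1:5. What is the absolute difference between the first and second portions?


Total parts = 4 + 1 + 5 = 10
Value per part = 90 / 10 = 9
Shares: 4*9=36, 1*9=9, 5*9=45
First share = 36, second share = 9
Difference = |36 - 9| = 27

27


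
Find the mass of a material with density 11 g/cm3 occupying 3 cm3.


Using mass = density * volume
Density = 11 g/cm3
Volume = 3 cm3
Mass = 11 * 3
= 33 g

33


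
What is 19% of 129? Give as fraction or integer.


Compute 19% of 129
Convert percentage: 19% = 19/100
Multiply: 129 * 19/100
= 2451/100
= 2451/100

2451/100


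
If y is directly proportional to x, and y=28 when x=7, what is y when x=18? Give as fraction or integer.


Direct proportion: y = kx
Find k: k = 28/7 = 4
Compute y at x=18: y = 4 * 18
y = 72

72


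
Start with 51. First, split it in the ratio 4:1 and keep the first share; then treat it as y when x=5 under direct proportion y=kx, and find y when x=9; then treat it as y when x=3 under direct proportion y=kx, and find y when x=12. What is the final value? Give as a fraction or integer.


Start with 51.
Step 1: Split 4:1, first share = 51 * 4/5 = 204/5
Step 2: Direct prop: k = (204/5)/5; new y = k*9 = 204/5*9/5 = 1836/25
Step 3: Direct prop: k = (1836/25)/3; new y = k*12 = 1836/25*12/3 = 7344/25
Final result = 7344/25

7344/25


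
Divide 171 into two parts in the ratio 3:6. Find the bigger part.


Total parts = 3 + 6 = 9
Value per part = 171 / 9 = 19
First share = 3 * 19 = 57
Second share = 6 * 19 = 114
Larger share = 114

114


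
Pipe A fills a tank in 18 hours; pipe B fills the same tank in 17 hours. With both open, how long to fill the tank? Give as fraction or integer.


Rate of A = 1/18 job per hour
Rate of B = 1/17 job per hour
Combined rate = 1/18 + 1/17
Find common denominator: (17 + 18)/(18*17) = 35/306
Combined rate = 35/306 job per hour
Time together = 1 / (35/306) = 306/35 hours

306/35
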